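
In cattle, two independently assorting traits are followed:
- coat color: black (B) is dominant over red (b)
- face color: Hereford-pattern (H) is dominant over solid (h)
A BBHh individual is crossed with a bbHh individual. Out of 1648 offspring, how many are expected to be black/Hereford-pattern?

Dihybrid cross BBHh × bbHh — consider each gene separately:
coat color: BB × bb → 4 Bb → 4 B_ (out of 4)
face color: Hh × Hh → 1 HH, 2 Hh, 1 hh → 3 H_ : 1 hh (out of 4)
Combine (counts out of 4 × 4 = 16): black/Hereford-pattern (B_H_) = 4×3 = 12; black/solid (B_hh) = 4×1 = 4
Phenotype counts (out of 16): 12 black/Hereford-pattern, 4 black/solid
black/Hereford-pattern: 12 out of 16 → fraction 3/4
Expected count = 3/4 × 1648 = 1236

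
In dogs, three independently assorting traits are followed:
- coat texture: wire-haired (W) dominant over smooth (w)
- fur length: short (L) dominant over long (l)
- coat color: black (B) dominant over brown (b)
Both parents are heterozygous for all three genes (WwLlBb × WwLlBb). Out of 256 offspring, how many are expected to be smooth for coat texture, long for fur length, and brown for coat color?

Trihybrid cross: WwLlBb × WwLlBb
Each trait segregates independently with a 3:1 phenotypic ratio, so each gene contributes 3/4 (dominant) or 1/4 (recessive).
Target: smooth (coat texture), long (fur length), brown (coat color)
Probability = product of independent per-trait probabilities
= 1/4 × 1/4 × 1/4 = 1/64
Expected count = 1/64 × 256 = 4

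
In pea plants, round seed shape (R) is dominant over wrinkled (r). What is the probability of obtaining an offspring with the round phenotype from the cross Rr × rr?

Punnett square for Rr × rr:
Offspring genotypes: 2 Rr, 2 rr
Total offspring: 4
Count with target: 2
Probability: 2/4 = 1/2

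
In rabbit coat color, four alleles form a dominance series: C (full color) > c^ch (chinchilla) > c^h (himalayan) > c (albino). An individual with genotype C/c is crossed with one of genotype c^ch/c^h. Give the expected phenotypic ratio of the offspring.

Cross: C/c × c^ch/c^h
Allele dominance: C > c^ch > c^h > c
Offspring genotypes: 1 C/c^ch, 1 C/c^h, 1 c^ch/c, 1 c^h/c
Phenotype counts: 2 full color, 1 chinchilla, 1 himalayan
Ratio: 2 full color : 1 chinchilla : 1 himalayan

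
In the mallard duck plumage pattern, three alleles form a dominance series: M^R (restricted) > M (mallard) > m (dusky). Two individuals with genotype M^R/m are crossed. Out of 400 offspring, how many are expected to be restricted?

Cross: M^R/m × M^R/m
Allele dominance: M^R > M > m
Offspring genotypes: 1 M^R/M^R, 2 M^R/m, 1 m/m
Phenotype counts: 3 restricted, 1 dusky
restricted: 3 out of 4 → fraction 3/4
Expected count = 3/4 × 400 = 300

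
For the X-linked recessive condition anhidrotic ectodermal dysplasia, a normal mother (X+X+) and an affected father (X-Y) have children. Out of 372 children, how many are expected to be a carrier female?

Cross: X+X+ × X-Y
Offspring: 2 X+X-, 2 X+Y
Probability of a carrier female: 2/4 = 1/2
Expected count = 1/2 × 372 = 186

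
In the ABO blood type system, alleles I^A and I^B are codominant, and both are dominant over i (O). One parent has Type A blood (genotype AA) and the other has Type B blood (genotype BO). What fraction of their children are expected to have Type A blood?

Cross: AA × BO
Possible offspring genotypes: 2 AB, 2 AO
Blood type counts: 2 Type AB, 2 Type A
Probability of Type A: 2/4 = 1/2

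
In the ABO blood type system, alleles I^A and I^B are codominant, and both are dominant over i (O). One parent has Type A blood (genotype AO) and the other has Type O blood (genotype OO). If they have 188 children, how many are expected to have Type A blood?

Cross: AO × OO
Possible offspring genotypes: 2 AO, 2 OO
Blood type counts: 2 Type A, 2 Type O
Probability of Type A: 2/4 = 1/2
Expected count = 1/2 × 188 = 94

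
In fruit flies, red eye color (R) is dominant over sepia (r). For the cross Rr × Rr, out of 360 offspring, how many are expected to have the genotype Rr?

Punnett square for Rr × Rr:
Offspring genotypes: 1 RR, 2 Rr, 1 rr
Total offspring: 4
Count with target: 2
Probability: 2/4 = 1/2
Expected count = 1/2 × 360 = 180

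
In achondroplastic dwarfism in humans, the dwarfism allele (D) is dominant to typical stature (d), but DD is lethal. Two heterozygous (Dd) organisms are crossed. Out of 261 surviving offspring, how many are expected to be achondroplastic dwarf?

Cross: Dd × Dd
Punnett square offspring (before lethality): 1 DD, 2 Dd, 1 dd
The DD genotype is lethal (embryos die); surviving offspring: 2 Dd, 1 dd
achondroplastic dwarf: 2 out of 3 → fraction 2/3
Expected count = 2/3 × 261 = 174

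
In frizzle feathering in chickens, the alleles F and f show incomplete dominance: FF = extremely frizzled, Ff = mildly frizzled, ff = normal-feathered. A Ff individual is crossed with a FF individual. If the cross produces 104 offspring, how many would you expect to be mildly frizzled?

Punnett square for Ff × FF:
Offspring genotypes: 2 FF, 2 Ff
Phenotype counts: 2 extremely frizzled, 2 mildly frizzled
mildly frizzled: 2 out of 4 → fraction 1/2
Expected count = 1/2 × 104 = 52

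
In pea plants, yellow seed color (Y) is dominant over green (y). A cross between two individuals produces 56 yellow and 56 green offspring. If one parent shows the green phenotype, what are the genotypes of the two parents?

Observed offspring: 56 yellow, 56 green
The observed ratio simplifies to 1:1. One parent shows green, so its genotype must be yy. A 1:1 offspring split requires the other parent to be heterozygous (Yy).
Parent genotypes: yy × Yy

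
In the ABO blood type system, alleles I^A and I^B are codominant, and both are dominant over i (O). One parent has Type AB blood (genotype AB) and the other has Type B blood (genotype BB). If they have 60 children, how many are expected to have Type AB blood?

Cross: AB × BB
Possible offspring genotypes: 2 AB, 2 BB
Blood type counts: 2 Type AB, 2 Type B
Probability of Type AB: 2/4 = 1/2
Expected count = 1/2 × 60 = 30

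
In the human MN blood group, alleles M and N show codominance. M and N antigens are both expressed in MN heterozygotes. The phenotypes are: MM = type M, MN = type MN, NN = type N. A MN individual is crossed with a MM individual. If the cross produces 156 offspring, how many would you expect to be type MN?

Punnett square for MN × MM:
Offspring genotypes: 2 MM, 2 MN
Phenotype counts: 2 type M, 2 type MN
type MN: 2 out of 4 → fraction 1/2
Expected count = 1/2 × 156 = 78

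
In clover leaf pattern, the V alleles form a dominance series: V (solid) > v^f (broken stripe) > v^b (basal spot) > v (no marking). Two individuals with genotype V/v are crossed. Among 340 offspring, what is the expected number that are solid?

Cross: V/v × V/v
Allele dominance: V > v^f > v^b > v
Offspring genotypes: 1 V/V, 2 V/v, 1 v/v
Phenotype counts: 3 solid, 1 unmarked
solid: 3 out of 4 → fraction 3/4
Expected count = 3/4 × 340 = 255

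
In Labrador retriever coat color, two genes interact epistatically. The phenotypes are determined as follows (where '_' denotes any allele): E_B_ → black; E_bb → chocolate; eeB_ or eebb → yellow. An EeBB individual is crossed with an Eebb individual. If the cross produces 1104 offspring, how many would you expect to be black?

Cross: EeBB × Eebb — consider each gene separately:
E gene: Ee × Ee → 1 EE, 2 Ee, 1 ee → 3 E_ : 1 ee (out of 4)
B gene: BB × bb → 4 Bb → 4 B_ (out of 4)
Genotype classes (out of 4 × 4 = 16): E_B_ = 3×4 = 12; eeB_ = 1×4 = 4
Apply the phenotype rules: E_B_ (12) → black; eeB_ (4) → yellow
Phenotype counts (out of 16): 12 black, 4 yellow
black: 12 out of 16 → fraction 3/4
Expected count = 3/4 × 1104 = 828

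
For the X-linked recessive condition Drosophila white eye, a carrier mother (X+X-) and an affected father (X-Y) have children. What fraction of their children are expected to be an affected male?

Cross: X+X- × X-Y
Offspring: 1 X+X-, 1 X+Y, 1 X-X-, 1 X-Y
Probability of an affected male: 1/4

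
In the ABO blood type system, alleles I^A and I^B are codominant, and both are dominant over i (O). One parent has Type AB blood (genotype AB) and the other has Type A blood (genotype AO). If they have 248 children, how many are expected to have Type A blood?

Cross: AB × AO
Possible offspring genotypes: 1 AA, 1 AO, 1 AB, 1 BO
Blood type counts: 2 Type A, 1 Type AB, 1 Type B
Probability of Type A: 2/4 = 1/2
Expected count = 1/2 × 248 = 124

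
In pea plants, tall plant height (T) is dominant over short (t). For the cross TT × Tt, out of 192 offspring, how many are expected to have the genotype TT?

Punnett square for TT × Tt:
Offspring genotypes: 2 TT, 2 Tt
Total offspring: 4
Count with target: 2
Probability: 2/4 = 1/2
Expected count = 1/2 × 192 = 96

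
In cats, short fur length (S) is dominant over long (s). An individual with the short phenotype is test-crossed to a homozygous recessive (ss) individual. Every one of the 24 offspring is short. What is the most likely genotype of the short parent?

Test cross: ? × ss
All offspring are short.
If the unknown parent were heterozygous (Ss), about half of 24 offspring would be long; none are. The unknown parent is most likely homozygous dominant (SS).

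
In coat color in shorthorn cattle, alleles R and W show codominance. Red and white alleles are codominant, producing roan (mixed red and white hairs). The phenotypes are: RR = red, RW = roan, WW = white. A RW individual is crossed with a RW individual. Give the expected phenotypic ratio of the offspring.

Punnett square for RW × RW:
Offspring genotypes: 1 RR, 2 RW, 1 WW
Phenotype counts: 1 red, 2 roan, 1 white
Ratio: 1 red : 2 roan : 1 white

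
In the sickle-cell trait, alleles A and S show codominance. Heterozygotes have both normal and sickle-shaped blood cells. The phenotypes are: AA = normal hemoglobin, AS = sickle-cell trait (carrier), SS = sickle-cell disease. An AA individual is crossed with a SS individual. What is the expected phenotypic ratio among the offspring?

Punnett square for AA × SS:
Offspring genotypes: 4 AS
Phenotype counts: 4 sickle-cell trait (carrier)
Ratio: all sickle-cell trait (carrier)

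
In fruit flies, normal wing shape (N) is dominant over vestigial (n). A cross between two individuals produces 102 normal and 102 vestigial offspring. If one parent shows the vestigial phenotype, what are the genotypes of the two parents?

Observed offspring: 102 normal, 102 vestigial
The observed ratio simplifies to 1:1. One parent shows vestigial, so its genotype must be nn. A 1:1 offspring split requires the other parent to be heterozygous (Nn).
Parent genotypes: nn × Nn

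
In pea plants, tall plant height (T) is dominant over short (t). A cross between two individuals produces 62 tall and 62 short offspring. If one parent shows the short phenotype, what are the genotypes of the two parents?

Observed offspring: 62 tall, 62 short
The observed ratio simplifies to 1:1. One parent shows short, so its genotype must be tt. A 1:1 offspring split requires the other parent to be heterozygous (Tt).
Parent genotypes: tt × Tt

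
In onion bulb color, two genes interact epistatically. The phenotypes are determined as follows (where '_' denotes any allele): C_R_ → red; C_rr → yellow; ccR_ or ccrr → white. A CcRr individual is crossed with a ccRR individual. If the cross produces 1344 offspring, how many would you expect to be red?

Cross: CcRr × ccRR — consider each gene separately:
C gene: Cc × cc → 2 Cc, 2 cc → 2 C_ : 2 cc (out of 4)
R gene: Rr × RR → 2 RR, 2 Rr → 4 R_ (out of 4)
Genotype classes (out of 4 × 4 = 16): C_R_ = 2×4 = 8; ccR_ = 2×4 = 8
Apply the phenotype rules: C_R_ (8) → red; ccR_ (8) → white
Phenotype counts (out of 16): 8 red, 8 white
red: 8 out of 16 → fraction 1/2
Expected count = 1/2 × 1344 = 672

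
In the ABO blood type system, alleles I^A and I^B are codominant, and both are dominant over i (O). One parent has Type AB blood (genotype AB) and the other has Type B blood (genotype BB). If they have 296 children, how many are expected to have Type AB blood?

Cross: AB × BB
Possible offspring genotypes: 2 AB, 2 BB
Blood type counts: 2 Type AB, 2 Type B
Probability of Type AB: 2/4 = 1/2
Expected count = 1/2 × 296 = 148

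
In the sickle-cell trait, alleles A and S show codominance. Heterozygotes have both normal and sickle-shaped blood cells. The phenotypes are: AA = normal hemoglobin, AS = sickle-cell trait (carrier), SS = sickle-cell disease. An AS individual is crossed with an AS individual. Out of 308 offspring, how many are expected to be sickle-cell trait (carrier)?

Punnett square for AS × AS:
Offspring genotypes: 1 AA, 2 AS, 1 SS
Phenotype counts: 1 normal hemoglobin, 2 sickle-cell trait (carrier), 1 sickle-cell disease
sickle-cell trait (carrier): 2 out of 4 → fraction 1/2
Expected count = 1/2 × 308 = 154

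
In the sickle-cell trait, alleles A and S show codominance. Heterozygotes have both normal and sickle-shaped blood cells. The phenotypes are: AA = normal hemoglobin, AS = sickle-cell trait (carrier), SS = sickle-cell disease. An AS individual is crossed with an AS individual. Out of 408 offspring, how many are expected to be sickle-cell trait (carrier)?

Punnett square for AS × AS:
Offspring genotypes: 1 AA, 2 AS, 1 SS
Phenotype counts: 1 normal hemoglobin, 2 sickle-cell trait (carrier), 1 sickle-cell disease
sickle-cell trait (carrier): 2 out of 4 → fraction 1/2
Expected count = 1/2 × 408 = 204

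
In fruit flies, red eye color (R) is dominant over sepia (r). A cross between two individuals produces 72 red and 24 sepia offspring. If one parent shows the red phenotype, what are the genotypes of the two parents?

Observed offspring: 72 red, 24 sepia
The observed ratio simplifies to 3:1. Sepia (rr) offspring appear, so each parent must contribute one r allele. The parent stated to show red carries R, so it is Rr. The other parent is then either Rr or rr: Rr × rr would give a 1:1 split, whereas Rr × Rr gives 3:1 — matching the data. So both parents are heterozygous (Rr × Rr).
Parent genotypes: Rr × Rr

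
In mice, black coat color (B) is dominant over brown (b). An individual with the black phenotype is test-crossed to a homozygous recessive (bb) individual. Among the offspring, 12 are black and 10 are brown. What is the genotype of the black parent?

Test cross: ? × bb
Offspring: 12 black, 10 brown — approximately 1:1.
A 1:1 ratio in a test cross indicates the unknown parent is heterozygous (Bb).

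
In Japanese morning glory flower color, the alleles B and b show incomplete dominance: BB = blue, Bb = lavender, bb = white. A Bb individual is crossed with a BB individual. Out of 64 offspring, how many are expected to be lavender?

Punnett square for Bb × BB:
Offspring genotypes: 2 BB, 2 Bb
Phenotype counts: 2 blue, 2 lavender
lavender: 2 out of 4 → fraction 1/2
Expected count = 1/2 × 64 = 32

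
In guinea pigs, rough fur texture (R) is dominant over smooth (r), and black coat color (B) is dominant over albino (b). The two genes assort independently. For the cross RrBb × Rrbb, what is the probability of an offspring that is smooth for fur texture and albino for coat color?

Dihybrid cross RrBb × Rrbb — consider each gene separately:
fur texture: Rr × Rr → 1 RR, 2 Rr, 1 rr → 3 R_ : 1 rr (out of 4)
coat color: Bb × bb → 2 Bb, 2 bb → 2 B_ : 2 bb (out of 4)
Looking for: smooth (rr) and albino (bb)
P(smooth) = 1/4, P(albino) = 2/4
P(both) = 1/4 × 2/4 = 2/16 = 1/8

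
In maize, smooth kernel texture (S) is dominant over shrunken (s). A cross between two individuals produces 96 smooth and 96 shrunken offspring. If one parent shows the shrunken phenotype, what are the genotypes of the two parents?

Observed offspring: 96 smooth, 96 shrunken
The observed ratio simplifies to 1:1. One parent shows shrunken, so its genotype must be ss. A 1:1 offspring split requires the other parent to be heterozygous (Ss).
Parent genotypes: ss × Ss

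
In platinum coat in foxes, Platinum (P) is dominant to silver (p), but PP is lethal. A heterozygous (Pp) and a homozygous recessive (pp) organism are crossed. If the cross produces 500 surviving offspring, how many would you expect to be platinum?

Cross: Pp × pp
Punnett square offspring (before lethality): 2 Pp, 2 pp
No PP offspring are produced in this cross.
platinum: 2 out of 4 → fraction 1/2
Expected count = 1/2 × 500 = 250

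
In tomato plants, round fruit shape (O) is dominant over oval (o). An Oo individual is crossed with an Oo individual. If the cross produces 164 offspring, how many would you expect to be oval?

Punnett square for Oo × Oo:
Offspring genotypes: 1 OO, 2 Oo, 1 oo
round: 3, oval: 1
oval: 1 out of 4 → fraction 1/4
Expected count = 1/4 × 164 = 41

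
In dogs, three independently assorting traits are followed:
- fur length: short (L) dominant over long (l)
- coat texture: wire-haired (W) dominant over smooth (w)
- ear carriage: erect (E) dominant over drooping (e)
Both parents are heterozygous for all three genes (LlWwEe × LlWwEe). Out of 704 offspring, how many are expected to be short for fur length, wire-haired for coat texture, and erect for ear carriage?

Trihybrid cross: LlWwEe × LlWwEe
Each trait segregates independently with a 3:1 phenotypic ratio, so each gene contributes 3/4 (dominant) or 1/4 (recessive).
Target: short (fur length), wire-haired (coat texture), erect (ear carriage)
Probability = product of independent per-trait probabilities
= 3/4 × 3/4 × 3/4 = 27/64
Expected count = 27/64 × 704 = 297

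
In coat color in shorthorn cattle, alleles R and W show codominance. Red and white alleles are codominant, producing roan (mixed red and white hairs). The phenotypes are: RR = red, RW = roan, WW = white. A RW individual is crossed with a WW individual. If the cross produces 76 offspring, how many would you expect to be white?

Punnett square for RW × WW:
Offspring genotypes: 2 RW, 2 WW
Phenotype counts: 2 roan, 2 white
white: 2 out of 4 → fraction 1/2
Expected count = 1/2 × 76 = 38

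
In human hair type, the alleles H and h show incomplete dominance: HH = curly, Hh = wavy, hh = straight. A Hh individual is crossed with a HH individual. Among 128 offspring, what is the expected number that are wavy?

Punnett square for Hh × HH:
Offspring genotypes: 2 HH, 2 Hh
Phenotype counts: 2 curly, 2 wavy
wavy: 2 out of 4 → fraction 1/2
Expected count = 1/2 × 128 = 64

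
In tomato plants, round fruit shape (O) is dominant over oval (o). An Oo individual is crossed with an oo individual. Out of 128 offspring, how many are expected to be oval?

Punnett square for Oo × oo:
Offspring genotypes: 2 Oo, 2 oo
round: 2, oval: 2
oval: 2 out of 4 → fraction 1/2
Expected count = 1/2 × 128 = 64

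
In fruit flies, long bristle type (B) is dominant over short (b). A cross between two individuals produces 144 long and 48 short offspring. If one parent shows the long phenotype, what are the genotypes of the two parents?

Observed offspring: 144 long, 48 short
The observed ratio simplifies to 3:1. Short (bb) offspring appear, so each parent must contribute one b allele. The parent stated to show long carries B, so it is Bb. The other parent is then either Bb or bb: Bb × bb would give a 1:1 split, whereas Bb × Bb gives 3:1 — matching the data. So both parents are heterozygous (Bb × Bb).
Parent genotypes: Bb × Bb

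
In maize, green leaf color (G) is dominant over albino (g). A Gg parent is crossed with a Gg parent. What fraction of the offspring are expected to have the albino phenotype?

Punnett square for Gg × Gg:
Offspring genotypes: 1 GG, 2 Gg, 1 gg
Total offspring: 4
Count with target: 1
Probability: 1/4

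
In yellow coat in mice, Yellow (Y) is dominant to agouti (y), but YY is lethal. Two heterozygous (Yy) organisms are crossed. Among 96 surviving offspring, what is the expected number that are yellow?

Cross: Yy × Yy
Punnett square offspring (before lethality): 1 YY, 2 Yy, 1 yy
The YY genotype is lethal (embryos die); surviving offspring: 2 Yy, 1 yy
yellow: 2 out of 3 → fraction 2/3
Expected count = 2/3 × 96 = 64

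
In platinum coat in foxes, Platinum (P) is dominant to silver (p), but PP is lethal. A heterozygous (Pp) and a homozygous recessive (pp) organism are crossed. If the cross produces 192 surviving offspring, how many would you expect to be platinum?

Cross: Pp × pp
Punnett square offspring (before lethality): 2 Pp, 2 pp
No PP offspring are produced in this cross.
platinum: 2 out of 4 → fraction 1/2
Expected count = 1/2 × 192 = 96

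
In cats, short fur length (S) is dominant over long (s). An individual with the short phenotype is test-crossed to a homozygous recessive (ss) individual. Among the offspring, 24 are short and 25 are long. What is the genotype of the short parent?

Test cross: ? × ss
Offspring: 24 short, 25 long — approximately 1:1.
A 1:1 ratio in a test cross indicates the unknown parent is heterozygous (Ss).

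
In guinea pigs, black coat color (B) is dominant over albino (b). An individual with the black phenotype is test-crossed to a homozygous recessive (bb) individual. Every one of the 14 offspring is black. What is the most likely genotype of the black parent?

Test cross: ? × bb
All offspring are black.
If the unknown parent were heterozygous (Bb), about half of 14 offspring would be albino; none are. The unknown parent is most likely homozygous dominant (BB).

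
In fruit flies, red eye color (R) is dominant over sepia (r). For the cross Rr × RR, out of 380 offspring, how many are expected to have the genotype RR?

Punnett square for Rr × RR:
Offspring genotypes: 2 RR, 2 Rr
Total offspring: 4
Count with target: 2
Probability: 2/4 = 1/2
Expected count = 1/2 × 380 = 190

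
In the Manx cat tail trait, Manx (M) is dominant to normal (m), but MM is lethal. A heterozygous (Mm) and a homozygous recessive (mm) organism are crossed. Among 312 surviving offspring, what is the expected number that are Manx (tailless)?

Cross: Mm × mm
Punnett square offspring (before lethality): 2 Mm, 2 mm
No MM offspring are produced in this cross.
Manx (tailless): 2 out of 4 → fraction 1/2
Expected count = 1/2 × 312 = 156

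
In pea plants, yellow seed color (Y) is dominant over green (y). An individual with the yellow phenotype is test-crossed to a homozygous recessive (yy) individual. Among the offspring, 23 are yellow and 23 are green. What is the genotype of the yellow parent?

Test cross: ? × yy
Offspring: 23 yellow, 23 green — approximately 1:1.
A 1:1 ratio in a test cross indicates the unknown parent is heterozygous (Yy).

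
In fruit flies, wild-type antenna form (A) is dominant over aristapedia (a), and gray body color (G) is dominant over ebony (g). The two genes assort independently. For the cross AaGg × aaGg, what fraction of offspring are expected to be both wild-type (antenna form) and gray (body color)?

Dihybrid cross AaGg × aaGg — consider each gene separately:
antenna form: Aa × aa → 2 Aa, 2 aa → 2 A_ : 2 aa (out of 4)
body color: Gg × Gg → 1 GG, 2 Gg, 1 gg → 3 G_ : 1 gg (out of 4)
Looking for: wild-type (A_) and gray (G_)
P(wild-type) = 2/4, P(gray) = 3/4
P(both) = 2/4 × 3/4 = 6/16 = 3/8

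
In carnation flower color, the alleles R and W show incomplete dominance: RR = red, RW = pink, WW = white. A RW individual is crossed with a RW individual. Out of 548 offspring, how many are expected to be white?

Punnett square for RW × RW:
Offspring genotypes: 1 RR, 2 RW, 1 WW
Phenotype counts: 1 red, 2 pink, 1 white
white: 1 out of 4 → fraction 1/4
Expected count = 1/4 × 548 = 137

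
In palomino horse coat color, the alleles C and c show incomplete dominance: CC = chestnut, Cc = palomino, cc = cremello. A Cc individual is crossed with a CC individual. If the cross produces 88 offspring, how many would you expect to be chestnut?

Punnett square for Cc × CC:
Offspring genotypes: 2 CC, 2 Cc
Phenotype counts: 2 chestnut, 2 palomino
chestnut: 2 out of 4 → fraction 1/2
Expected count = 1/2 × 88 = 44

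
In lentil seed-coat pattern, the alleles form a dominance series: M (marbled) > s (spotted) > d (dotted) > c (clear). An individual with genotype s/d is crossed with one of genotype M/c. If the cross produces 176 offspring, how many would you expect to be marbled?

Cross: s/d × M/c
Allele dominance: M > s > d > c
Offspring genotypes: 1 M/s, 1 s/c, 1 M/d, 1 d/c
Phenotype counts: 2 marbled, 1 spotted, 1 dotted
marbled: 2 out of 4 → fraction 1/2
Expected count = 1/2 × 176 = 88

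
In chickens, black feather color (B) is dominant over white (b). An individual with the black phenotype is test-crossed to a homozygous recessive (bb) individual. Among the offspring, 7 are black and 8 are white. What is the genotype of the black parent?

Test cross: ? × bb
Offspring: 7 black, 8 white — approximately 1:1.
A 1:1 ratio in a test cross indicates the unknown parent is heterozygous (Bb).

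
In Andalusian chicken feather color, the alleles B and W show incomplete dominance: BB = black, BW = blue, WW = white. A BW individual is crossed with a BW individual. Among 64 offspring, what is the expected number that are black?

Punnett square for BW × BW:
Offspring genotypes: 1 BB, 2 BW, 1 WW
Phenotype counts: 1 black, 2 blue, 1 white
black: 1 out of 4 → fraction 1/4
Expected count = 1/4 × 64 = 16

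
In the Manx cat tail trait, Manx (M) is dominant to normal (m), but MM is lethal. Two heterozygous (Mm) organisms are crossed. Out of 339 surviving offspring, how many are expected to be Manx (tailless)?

Cross: Mm × Mm
Punnett square offspring (before lethality): 1 MM, 2 Mm, 1 mm
The MM genotype is lethal (embryos die); surviving offspring: 2 Mm, 1 mm
Manx (tailless): 2 out of 3 → fraction 2/3
Expected count = 2/3 × 339 = 226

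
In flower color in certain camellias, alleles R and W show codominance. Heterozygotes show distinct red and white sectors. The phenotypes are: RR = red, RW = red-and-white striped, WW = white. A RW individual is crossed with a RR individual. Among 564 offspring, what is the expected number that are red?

Punnett square for RW × RR:
Offspring genotypes: 2 RR, 2 RW
Phenotype counts: 2 red, 2 red-and-white striped
red: 2 out of 4 → fraction 1/2
Expected count = 1/2 × 564 = 282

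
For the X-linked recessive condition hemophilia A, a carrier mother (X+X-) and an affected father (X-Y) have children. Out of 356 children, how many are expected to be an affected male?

Cross: X+X- × X-Y
Offspring: 1 X+X-, 1 X+Y, 1 X-X-, 1 X-Y
Probability of an affected male: 1/4
Expected count = 1/4 × 356 = 89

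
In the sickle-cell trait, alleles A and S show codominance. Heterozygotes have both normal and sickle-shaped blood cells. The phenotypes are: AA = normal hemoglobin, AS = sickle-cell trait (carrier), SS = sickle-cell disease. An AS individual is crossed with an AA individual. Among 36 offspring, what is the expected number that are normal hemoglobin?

Punnett square for AS × AA:
Offspring genotypes: 2 AA, 2 AS
Phenotype counts: 2 normal hemoglobin, 2 sickle-cell trait (carrier)
normal hemoglobin: 2 out of 4 → fraction 1/2
Expected count = 1/2 × 36 = 18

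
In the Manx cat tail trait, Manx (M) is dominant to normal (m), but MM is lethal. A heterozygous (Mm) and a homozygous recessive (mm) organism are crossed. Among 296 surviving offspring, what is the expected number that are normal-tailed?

Cross: Mm × mm
Punnett square offspring (before lethality): 2 Mm, 2 mm
No MM offspring are produced in this cross.
normal-tailed: 2 out of 4 → fraction 1/2
Expected count = 1/2 × 296 = 148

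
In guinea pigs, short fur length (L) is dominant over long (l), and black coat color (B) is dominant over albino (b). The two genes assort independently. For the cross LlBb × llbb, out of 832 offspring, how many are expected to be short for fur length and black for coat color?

Dihybrid cross LlBb × llbb — consider each gene separately:
fur length: Ll × ll → 2 Ll, 2 ll → 2 L_ : 2 ll (out of 4)
coat color: Bb × bb → 2 Bb, 2 bb → 2 B_ : 2 bb (out of 4)
Looking for: short (L_) and black (B_)
P(short) = 2/4, P(black) = 2/4
P(both) = 2/4 × 2/4 = 4/16 = 1/4
Expected count = 1/4 × 832 = 208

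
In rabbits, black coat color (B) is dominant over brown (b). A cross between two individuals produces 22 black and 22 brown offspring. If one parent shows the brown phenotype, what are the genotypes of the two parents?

Observed offspring: 22 black, 22 brown
The observed ratio simplifies to 1:1. One parent shows brown, so its genotype must be bb. A 1:1 offspring split requires the other parent to be heterozygous (Bb).
Parent genotypes: bb × Bb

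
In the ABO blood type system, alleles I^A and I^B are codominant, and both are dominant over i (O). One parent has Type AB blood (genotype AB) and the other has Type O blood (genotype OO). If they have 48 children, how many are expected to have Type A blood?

Cross: AB × OO
Possible offspring genotypes: 2 AO, 2 BO
Blood type counts: 2 Type A, 2 Type B
Probability of Type A: 2/4 = 1/2
Expected count = 1/2 × 48 = 24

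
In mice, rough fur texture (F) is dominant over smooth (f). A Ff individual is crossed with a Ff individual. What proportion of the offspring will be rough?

Punnett square for Ff × Ff:
Offspring genotypes: 1 FF, 2 Ff, 1 ff
rough: 3, smooth: 1
rough: 3 out of 4
Probability: 3/4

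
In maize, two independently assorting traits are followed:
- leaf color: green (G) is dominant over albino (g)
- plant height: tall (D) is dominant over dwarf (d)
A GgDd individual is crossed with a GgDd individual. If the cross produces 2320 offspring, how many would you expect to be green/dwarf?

Dihybrid cross GgDd × GgDd — consider each gene separately:
leaf color: Gg × Gg → 1 GG, 2 Gg, 1 gg → 3 G_ : 1 gg (out of 4)
plant height: Dd × Dd → 1 DD, 2 Dd, 1 dd → 3 D_ : 1 dd (out of 4)
Combine (counts out of 4 × 4 = 16): green/tall (G_D_) = 3×3 = 9; green/dwarf (G_dd) = 3×1 = 3; albino/tall (ggD_) = 1×3 = 3; albino/dwarf (ggdd) = 1×1 = 1
Phenotype counts (out of 16): 9 green/tall, 3 green/dwarf, 3 albino/tall, 1 albino/dwarf
green/dwarf: 3 out of 16 → fraction 3/16
Expected count = 3/16 × 2320 = 435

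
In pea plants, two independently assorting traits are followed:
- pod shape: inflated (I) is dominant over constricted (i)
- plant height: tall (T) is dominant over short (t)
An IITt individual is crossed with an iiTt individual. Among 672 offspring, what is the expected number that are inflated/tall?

Dihybrid cross IITt × iiTt — consider each gene separately:
pod shape: II × ii → 4 Ii → 4 I_ (out of 4)
plant height: Tt × Tt → 1 TT, 2 Tt, 1 tt → 3 T_ : 1 tt (out of 4)
Combine (counts out of 4 × 4 = 16): inflated/tall (I_T_) = 4×3 = 12; inflated/short (I_tt) = 4×1 = 4
Phenotype counts (out of 16): 12 inflated/tall, 4 inflated/short
inflated/tall: 12 out of 16 → fraction 3/4
Expected count = 3/4 × 672 = 504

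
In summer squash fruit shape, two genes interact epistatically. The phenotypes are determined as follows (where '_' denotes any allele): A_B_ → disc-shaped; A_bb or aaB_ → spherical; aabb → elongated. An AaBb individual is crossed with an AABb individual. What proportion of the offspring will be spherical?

Cross: AaBb × AABb — consider each gene separately:
A gene: Aa × AA → 2 AA, 2 Aa → 4 A_ (out of 4)
B gene: Bb × Bb → 1 BB, 2 Bb, 1 bb → 3 B_ : 1 bb (out of 4)
Genotype classes (out of 4 × 4 = 16): A_B_ = 4×3 = 12; A_bb = 4×1 = 4
Apply the phenotype rules: A_B_ (12) → disc-shaped; A_bb (4) → spherical
Phenotype counts (out of 16): 12 disc-shaped, 4 spherical
spherical: 4 out of 16
Probability: 4/16 = 1/4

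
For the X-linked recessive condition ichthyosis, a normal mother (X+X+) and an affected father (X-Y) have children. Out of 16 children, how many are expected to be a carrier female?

Cross: X+X+ × X-Y
Offspring: 2 X+X-, 2 X+Y
Probability of a carrier female: 2/4 = 1/2
Expected count = 1/2 × 16 = 8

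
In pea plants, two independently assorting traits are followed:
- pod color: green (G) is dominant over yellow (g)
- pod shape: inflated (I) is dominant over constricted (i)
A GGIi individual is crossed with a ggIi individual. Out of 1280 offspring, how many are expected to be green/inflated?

Dihybrid cross GGIi × ggIi — consider each gene separately:
pod color: GG × gg → 4 Gg → 4 G_ (out of 4)
pod shape: Ii × Ii → 1 II, 2 Ii, 1 ii → 3 I_ : 1 ii (out of 4)
Combine (counts out of 4 × 4 = 16): green/inflated (G_I_) = 4×3 = 12; green/constricted (G_ii) = 4×1 = 4
Phenotype counts (out of 16): 12 green/inflated, 4 green/constricted
green/inflated: 12 out of 16 → fraction 3/4
Expected count = 3/4 × 1280 = 960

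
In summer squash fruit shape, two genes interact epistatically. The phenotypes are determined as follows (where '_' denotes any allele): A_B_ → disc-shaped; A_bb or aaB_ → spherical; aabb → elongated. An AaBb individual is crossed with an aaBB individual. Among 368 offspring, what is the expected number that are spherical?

Cross: AaBb × aaBB — consider each gene separately:
A gene: Aa × aa → 2 Aa, 2 aa → 2 A_ : 2 aa (out of 4)
B gene: Bb × BB → 2 BB, 2 Bb → 4 B_ (out of 4)
Genotype classes (out of 4 × 4 = 16): A_B_ = 2×4 = 8; aaB_ = 2×4 = 8
Apply the phenotype rules: A_B_ (8) → disc-shaped; aaB_ (8) → spherical
Phenotype counts (out of 16): 8 disc-shaped, 8 spherical
spherical: 8 out of 16 → fraction 1/2
Expected count = 1/2 × 368 = 184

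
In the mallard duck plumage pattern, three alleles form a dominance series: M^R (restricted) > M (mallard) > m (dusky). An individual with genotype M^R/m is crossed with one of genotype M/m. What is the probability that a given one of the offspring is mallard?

Cross: M^R/m × M/m
Allele dominance: M^R > M > m
Offspring genotypes: 1 M^R/M, 1 M^R/m, 1 M/m, 1 m/m
Phenotype counts: 2 restricted, 1 mallard, 1 dusky
mallard: 1 out of 4
Probability: 1/4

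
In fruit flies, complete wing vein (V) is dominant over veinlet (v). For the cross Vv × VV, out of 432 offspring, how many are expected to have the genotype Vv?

Punnett square for Vv × VV:
Offspring genotypes: 2 VV, 2 Vv
Total offspring: 4
Count with target: 2
Probability: 2/4 = 1/2
Expected count = 1/2 × 432 = 216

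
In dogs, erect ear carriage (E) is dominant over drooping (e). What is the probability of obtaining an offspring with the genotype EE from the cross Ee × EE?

Punnett square for Ee × EE:
Offspring genotypes: 2 EE, 2 Ee
Total offspring: 4
Count with target: 2
Probability: 2/4 = 1/2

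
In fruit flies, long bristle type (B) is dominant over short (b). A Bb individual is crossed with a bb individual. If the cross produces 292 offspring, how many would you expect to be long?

Punnett square for Bb × bb:
Offspring genotypes: 2 Bb, 2 bb
long: 2, short: 2
long: 2 out of 4 → fraction 1/2
Expected count = 1/2 × 292 = 146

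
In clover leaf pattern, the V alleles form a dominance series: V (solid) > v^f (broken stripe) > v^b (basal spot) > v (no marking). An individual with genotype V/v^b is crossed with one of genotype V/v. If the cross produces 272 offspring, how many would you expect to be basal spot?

Cross: V/v^b × V/v
Allele dominance: V > v^f > v^b > v
Offspring genotypes: 1 V/V, 1 V/v, 1 V/v^b, 1 v^b/v
Phenotype counts: 3 solid, 1 basal spot
basal spot: 1 out of 4 → fraction 1/4
Expected count = 1/4 × 272 = 68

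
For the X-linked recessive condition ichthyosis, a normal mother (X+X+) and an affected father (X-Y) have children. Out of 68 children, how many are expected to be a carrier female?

Cross: X+X+ × X-Y
Offspring: 2 X+X-, 2 X+Y
Probability of a carrier female: 2/4 = 1/2
Expected count = 1/2 × 68 = 34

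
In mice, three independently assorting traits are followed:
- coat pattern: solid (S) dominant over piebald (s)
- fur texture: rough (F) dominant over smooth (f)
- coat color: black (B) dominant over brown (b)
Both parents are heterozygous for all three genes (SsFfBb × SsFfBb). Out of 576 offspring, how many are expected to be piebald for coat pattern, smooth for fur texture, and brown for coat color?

Trihybrid cross: SsFfBb × SsFfBb
Each trait segregates independently with a 3:1 phenotypic ratio, so each gene contributes 3/4 (dominant) or 1/4 (recessive).
Target: piebald (coat pattern), smooth (fur texture), brown (coat color)
Probability = product of independent per-trait probabilities
= 1/4 × 1/4 × 1/4 = 1/64
Expected count = 1/64 × 576 = 9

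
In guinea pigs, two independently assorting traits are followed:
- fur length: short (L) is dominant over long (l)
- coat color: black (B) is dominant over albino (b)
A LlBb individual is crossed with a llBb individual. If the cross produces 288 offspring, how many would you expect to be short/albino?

Dihybrid cross LlBb × llBb — consider each gene separately:
fur length: Ll × ll → 2 Ll, 2 ll → 2 L_ : 2 ll (out of 4)
coat color: Bb × Bb → 1 BB, 2 Bb, 1 bb → 3 B_ : 1 bb (out of 4)
Combine (counts out of 4 × 4 = 16): short/black (L_B_) = 2×3 = 6; short/albino (L_bb) = 2×1 = 2; long/black (llB_) = 2×3 = 6; long/albino (llbb) = 2×1 = 2
Phenotype counts (out of 16): 6 short/black, 2 short/albino, 6 long/black, 2 long/albino
short/albino: 2 out of 16 → fraction 1/8
Expected count = 1/8 × 288 = 36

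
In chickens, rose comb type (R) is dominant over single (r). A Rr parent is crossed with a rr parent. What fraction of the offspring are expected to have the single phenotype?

Punnett square for Rr × rr:
Offspring genotypes: 2 Rr, 2 rr
Total offspring: 4
Count with target: 2
Probability: 2/4 = 1/2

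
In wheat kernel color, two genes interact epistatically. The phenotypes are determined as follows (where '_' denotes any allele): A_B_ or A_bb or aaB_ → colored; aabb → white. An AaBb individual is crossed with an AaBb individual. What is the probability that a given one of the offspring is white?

Cross: AaBb × AaBb — consider each gene separately:
A gene: Aa × Aa → 1 AA, 2 Aa, 1 aa → 3 A_ : 1 aa (out of 4)
B gene: Bb × Bb → 1 BB, 2 Bb, 1 bb → 3 B_ : 1 bb (out of 4)
Genotype classes (out of 4 × 4 = 16): A_B_ = 3×3 = 9; A_bb = 3×1 = 3; aaB_ = 1×3 = 3; aabb = 1×1 = 1
Apply the phenotype rules: A_B_ (9) + A_bb (3) + aaB_ (3) → colored; aabb (1) → white
Phenotype counts (out of 16): 15 colored, 1 white
white: 1 out of 16
Probability: 1/16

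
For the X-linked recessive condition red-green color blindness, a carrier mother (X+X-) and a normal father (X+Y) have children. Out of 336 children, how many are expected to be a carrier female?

Cross: X+X- × X+Y
Offspring: 1 X+X+, 1 X+Y, 1 X+X-, 1 X-Y
Probability of a carrier female: 1/4
Expected count = 1/4 × 336 = 84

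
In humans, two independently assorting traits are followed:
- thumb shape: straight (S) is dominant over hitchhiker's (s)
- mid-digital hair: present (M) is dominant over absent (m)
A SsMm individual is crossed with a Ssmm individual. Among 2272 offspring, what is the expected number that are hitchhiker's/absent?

Dihybrid cross SsMm × Ssmm — consider each gene separately:
thumb shape: Ss × Ss → 1 SS, 2 Ss, 1 ss → 3 S_ : 1 ss (out of 4)
mid-digital hair: Mm × mm → 2 Mm, 2 mm → 2 M_ : 2 mm (out of 4)
Combine (counts out of 4 × 4 = 16): straight/present (S_M_) = 3×2 = 6; straight/absent (S_mm) = 3×2 = 6; hitchhiker's/present (ssM_) = 1×2 = 2; hitchhiker's/absent (ssmm) = 1×2 = 2
Phenotype counts (out of 16): 6 straight/present, 6 straight/absent, 2 hitchhiker's/present, 2 hitchhiker's/absent
hitchhiker's/absent: 2 out of 16 → fraction 1/8
Expected count = 1/8 × 2272 = 284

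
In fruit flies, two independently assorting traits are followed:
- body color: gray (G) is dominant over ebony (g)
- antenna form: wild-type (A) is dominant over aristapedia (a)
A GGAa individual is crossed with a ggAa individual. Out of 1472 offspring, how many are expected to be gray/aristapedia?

Dihybrid cross GGAa × ggAa — consider each gene separately:
body color: GG × gg → 4 Gg → 4 G_ (out of 4)
antenna form: Aa × Aa → 1 AA, 2 Aa, 1 aa → 3 A_ : 1 aa (out of 4)
Combine (counts out of 4 × 4 = 16): gray/wild-type (G_A_) = 4×3 = 12; gray/aristapedia (G_aa) = 4×1 = 4
Phenotype counts (out of 16): 12 gray/wild-type, 4 gray/aristapedia
gray/aristapedia: 4 out of 16 → fraction 1/4
Expected count = 1/4 × 1472 = 368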